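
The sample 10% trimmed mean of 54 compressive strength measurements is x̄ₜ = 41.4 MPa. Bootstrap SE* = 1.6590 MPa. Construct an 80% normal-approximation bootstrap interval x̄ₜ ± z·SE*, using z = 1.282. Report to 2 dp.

(39.27, 43.53)

Margin = 1.282 × 1.6590 = 2.127
Interval: 41.4 ± 2.127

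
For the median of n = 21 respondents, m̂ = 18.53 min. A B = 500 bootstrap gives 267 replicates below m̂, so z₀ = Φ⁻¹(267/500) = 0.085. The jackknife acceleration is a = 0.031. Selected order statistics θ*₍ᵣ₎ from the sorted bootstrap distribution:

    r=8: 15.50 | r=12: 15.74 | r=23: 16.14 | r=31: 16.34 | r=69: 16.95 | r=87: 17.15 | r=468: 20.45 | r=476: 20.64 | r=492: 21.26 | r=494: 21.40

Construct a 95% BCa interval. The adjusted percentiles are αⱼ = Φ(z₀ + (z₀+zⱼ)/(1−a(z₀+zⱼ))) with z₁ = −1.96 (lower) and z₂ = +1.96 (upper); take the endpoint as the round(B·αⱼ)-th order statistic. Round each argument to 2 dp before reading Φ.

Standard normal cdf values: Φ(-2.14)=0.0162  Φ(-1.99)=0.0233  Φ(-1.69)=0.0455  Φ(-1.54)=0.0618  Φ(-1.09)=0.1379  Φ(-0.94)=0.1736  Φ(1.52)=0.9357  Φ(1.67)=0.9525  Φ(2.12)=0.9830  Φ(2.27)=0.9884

(16.14, 21.40)

Lower: z₀ + z₁ = 0.085 + (-1.960) = -1.875; 1 − a(z₀+z₁) = 1 − (0.031)(-1.875) = 1.0581; argument = 0.085 + (-1.875)/1.0581 = -1.6870 → -1.69.
α₁ = Φ(-1.69) = 0.0455; rank = round(500 × 0.0455) = 23; θ*₍23₎ = 16.14.
Upper: z₀ + z₂ = 2.045; 1 − a(z₀+z₂) = 0.9366; argument = 2.2684 → 2.27; α₂ = 0.9884; rank = 494; θ*₍494₎ = 21.40.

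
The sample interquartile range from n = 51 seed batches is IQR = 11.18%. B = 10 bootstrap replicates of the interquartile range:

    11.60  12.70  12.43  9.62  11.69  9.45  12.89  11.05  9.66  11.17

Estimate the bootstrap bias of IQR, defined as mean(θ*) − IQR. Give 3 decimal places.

bias = +0.046

mean(θ*) = (11.60 + 12.70 + 12.43 + 9.62 + 11.69 + 9.45 + 12.89 + 11.05 + 9.66 + 11.17) / 10 = 11.2260
bias = 11.2260 − 11.18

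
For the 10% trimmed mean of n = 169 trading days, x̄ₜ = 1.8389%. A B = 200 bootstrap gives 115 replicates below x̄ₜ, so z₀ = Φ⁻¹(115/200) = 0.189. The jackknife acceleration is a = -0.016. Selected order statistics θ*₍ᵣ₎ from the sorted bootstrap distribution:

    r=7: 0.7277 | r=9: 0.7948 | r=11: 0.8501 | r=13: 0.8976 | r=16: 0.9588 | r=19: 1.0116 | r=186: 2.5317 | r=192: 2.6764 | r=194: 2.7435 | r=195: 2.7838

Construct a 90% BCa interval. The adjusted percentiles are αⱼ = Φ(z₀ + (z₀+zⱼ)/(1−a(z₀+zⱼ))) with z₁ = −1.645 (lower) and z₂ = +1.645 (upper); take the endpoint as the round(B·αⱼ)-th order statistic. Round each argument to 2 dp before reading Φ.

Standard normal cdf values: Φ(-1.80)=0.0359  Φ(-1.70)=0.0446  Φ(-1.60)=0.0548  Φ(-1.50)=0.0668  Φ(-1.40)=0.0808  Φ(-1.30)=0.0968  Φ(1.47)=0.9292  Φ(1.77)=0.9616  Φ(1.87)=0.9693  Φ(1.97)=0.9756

Lower: z₀ + z₁ = 0.189 + (-1.645) = -1.456; 1 − a(z₀+z₁) = 1 − (-0.016)(-1.456) = 0.9767; argument = 0.189 + (-1.456)/0.9767 = -1.3017 → -1.30.
α₁ = Φ(-1.30) = 0.0968; rank = round(200 × 0.0968) = 19; θ*₍19₎ = 1.0116.
Upper: z₀ + z₂ = 1.834; 1 − a(z₀+z₂) = 1.0293; argument = 1.9707 → 1.97; α₂ = 0.9756; rank = 195; θ*₍195₎ = 2.7838.

(1.0116, 2.7838)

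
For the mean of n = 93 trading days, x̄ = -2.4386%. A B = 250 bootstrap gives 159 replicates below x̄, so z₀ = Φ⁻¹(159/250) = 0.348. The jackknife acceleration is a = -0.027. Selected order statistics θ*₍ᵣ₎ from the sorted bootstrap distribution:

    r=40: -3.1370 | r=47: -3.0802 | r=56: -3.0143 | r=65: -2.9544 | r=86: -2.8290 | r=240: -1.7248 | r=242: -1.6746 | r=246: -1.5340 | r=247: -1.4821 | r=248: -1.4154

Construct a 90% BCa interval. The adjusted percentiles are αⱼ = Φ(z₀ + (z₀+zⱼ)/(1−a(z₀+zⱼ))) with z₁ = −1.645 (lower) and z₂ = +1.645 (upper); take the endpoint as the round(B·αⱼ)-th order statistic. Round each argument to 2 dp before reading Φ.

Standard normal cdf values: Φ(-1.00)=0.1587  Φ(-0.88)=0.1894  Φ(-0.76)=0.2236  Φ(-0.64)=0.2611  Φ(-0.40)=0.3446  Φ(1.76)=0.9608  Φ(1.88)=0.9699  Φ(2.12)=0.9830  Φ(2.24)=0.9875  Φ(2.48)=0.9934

(-3.1370, -1.4821)

Lower: z₀ + z₁ = 0.348 + (-1.645) = -1.297; 1 − a(z₀+z₁) = 1 − (-0.027)(-1.297) = 0.9650; argument = 0.348 + (-1.297)/0.9650 = -0.9961 → -1.00.
α₁ = Φ(-1.00) = 0.1587; rank = round(250 × 0.1587) = 40; θ*₍40₎ = -3.1370.
Upper: z₀ + z₂ = 1.993; 1 − a(z₀+z₂) = 1.0538; argument = 2.2392 → 2.24; α₂ = 0.9875; rank = 247; θ*₍247₎ = -1.4821.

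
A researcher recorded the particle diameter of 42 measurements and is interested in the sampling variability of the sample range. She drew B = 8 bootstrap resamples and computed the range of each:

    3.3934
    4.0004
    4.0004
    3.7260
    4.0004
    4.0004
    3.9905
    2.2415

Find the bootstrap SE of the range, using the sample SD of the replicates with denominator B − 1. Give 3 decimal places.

Bootstrap SE is the standard deviation of the 8 replicate ranges.
Mean of replicates: (3.3934 + 4.0004 + 4.0004 + 3.7260 + 4.0004 + 4.0004 + 3.9905 + 2.2415) / 8 = 29.35300 / 8 = 3.66913
Sum of squared deviations: (−0.27572)² + (+0.33127)² + (+0.33127)² + (+0.05687)² + (+0.33127)² + (+0.33127)² + (+0.32137)² + (−1.42763)² = 2.65963
Variance = 2.65963 / 7 = 0.37995
SE* = √0.37995

SE* = 0.616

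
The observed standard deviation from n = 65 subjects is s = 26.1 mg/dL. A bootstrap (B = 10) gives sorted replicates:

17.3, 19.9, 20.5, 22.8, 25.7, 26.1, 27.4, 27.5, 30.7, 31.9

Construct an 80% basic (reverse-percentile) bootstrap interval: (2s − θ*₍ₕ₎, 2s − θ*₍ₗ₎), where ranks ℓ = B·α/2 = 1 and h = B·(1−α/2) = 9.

Percentile endpoints at ranks 1 and 9: θ*₍1₎ = 17.3, θ*₍9₎ = 30.7.
Basic interval reflects these around s:
  lower = 2 × 26.1 − 30.7 = 21.5
  upper = 2 × 26.1 − 17.3 = 34.9

(21.5, 34.9)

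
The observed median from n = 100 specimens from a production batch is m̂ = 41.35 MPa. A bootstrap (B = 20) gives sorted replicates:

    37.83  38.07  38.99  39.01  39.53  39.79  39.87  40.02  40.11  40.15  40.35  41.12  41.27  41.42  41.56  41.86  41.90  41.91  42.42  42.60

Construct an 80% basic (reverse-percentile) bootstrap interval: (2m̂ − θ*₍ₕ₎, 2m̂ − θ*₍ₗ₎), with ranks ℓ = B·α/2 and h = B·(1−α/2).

(40.79, 44.63)

Percentile endpoints at ranks 2 and 18: θ*₍2₎ = 38.07, θ*₍18₎ = 41.91.
Basic interval reflects these around m̂:
  lower = 2 × 41.35 − 41.91 = 40.79
  upper = 2 × 41.35 − 38.07 = 44.63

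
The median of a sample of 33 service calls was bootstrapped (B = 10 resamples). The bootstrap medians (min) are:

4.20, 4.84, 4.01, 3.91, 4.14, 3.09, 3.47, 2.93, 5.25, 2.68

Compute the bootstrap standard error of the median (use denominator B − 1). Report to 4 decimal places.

SE* = 0.8242

Bootstrap SE is the standard deviation of the 10 replicate medians.
Mean of replicates: (4.20 + 4.84 + 4.01 + 3.91 + 4.14 + 3.09 + 3.47 + 2.93 + 5.25 + 2.68) / 10 = 38.52000 / 10 = 3.85200
Sum of squared deviations: (+0.34800)² + (+0.98800)² + (+0.15800)² + (+0.05800)² + (+0.28800)² + (−0.76200)² + (−0.38200)² + (−0.92200)² + (+1.39800)² + (−1.17200)² = 6.11316
Variance = 6.11316 / 9 = 0.67924
SE* = √0.67924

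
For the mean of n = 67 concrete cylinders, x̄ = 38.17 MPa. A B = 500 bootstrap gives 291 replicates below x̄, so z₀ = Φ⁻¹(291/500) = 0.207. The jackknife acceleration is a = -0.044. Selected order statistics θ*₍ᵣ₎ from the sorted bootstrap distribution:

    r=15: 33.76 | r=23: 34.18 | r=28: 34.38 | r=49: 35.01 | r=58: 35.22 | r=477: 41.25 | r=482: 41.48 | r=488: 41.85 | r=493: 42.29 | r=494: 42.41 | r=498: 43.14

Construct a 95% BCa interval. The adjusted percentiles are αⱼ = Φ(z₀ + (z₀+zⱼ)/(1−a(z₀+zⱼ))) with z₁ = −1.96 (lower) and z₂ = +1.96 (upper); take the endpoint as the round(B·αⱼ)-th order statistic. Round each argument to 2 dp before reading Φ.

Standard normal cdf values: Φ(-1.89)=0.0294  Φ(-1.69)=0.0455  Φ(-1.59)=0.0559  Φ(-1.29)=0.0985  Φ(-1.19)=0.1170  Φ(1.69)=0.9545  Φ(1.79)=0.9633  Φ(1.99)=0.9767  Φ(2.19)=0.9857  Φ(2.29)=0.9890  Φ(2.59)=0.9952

Lower: z₀ + z₁ = 0.207 + (-1.960) = -1.753; 1 − a(z₀+z₁) = 1 − (-0.044)(-1.753) = 0.9229; argument = 0.207 + (-1.753)/0.9229 = -1.6925 → -1.69.
α₁ = Φ(-1.69) = 0.0455; rank = round(500 × 0.0455) = 23; θ*₍23₎ = 34.18.
Upper: z₀ + z₂ = 2.167; 1 − a(z₀+z₂) = 1.0953; argument = 2.1854 → 2.19; α₂ = 0.9857; rank = 493; θ*₍493₎ = 42.29.

(34.18, 42.29)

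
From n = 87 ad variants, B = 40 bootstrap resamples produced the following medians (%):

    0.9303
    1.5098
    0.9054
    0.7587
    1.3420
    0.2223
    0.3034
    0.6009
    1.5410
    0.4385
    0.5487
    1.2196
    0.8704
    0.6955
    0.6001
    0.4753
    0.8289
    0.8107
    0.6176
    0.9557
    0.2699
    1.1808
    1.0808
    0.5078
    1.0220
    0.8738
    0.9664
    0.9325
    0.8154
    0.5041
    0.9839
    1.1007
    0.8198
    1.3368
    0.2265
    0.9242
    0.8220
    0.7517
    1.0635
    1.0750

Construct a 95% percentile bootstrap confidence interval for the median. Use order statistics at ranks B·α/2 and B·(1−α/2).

(0.2223, 1.5098)

Sorted replicates: 0.2223, 0.2265, 0.2699, 0.3034, 0.4385, 0.4753, 0.5041, 0.5078, 0.5487, 0.6001, 0.6009, 0.6176, 0.6955, 0.7517, 0.7587, 0.8107, 0.8154, 0.8198, 0.8220, 0.8289, 0.8704, 0.8738, 0.9054, 0.9242, 0.9303, 0.9325, 0.9557, 0.9664, 0.9839, 1.0220, 1.0635, 1.0750, 1.0808, 1.1007, 1.1808, 1.2196, 1.3368, 1.3420, 1.5098, 1.5410
α = 0.05; lower rank = 40 × 0.025 = 1; upper rank = 40 × 0.975 = 39.
The 1st smallest replicate is 0.2223; the 39th is 1.5098.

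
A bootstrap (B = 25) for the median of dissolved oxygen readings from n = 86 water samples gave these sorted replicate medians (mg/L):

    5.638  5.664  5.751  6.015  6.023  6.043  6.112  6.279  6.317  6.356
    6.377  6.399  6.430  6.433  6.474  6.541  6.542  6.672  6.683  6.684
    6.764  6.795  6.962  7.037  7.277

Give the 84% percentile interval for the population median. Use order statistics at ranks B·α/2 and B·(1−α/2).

α = 0.16; lower rank = 25 × 0.080 = 2; upper rank = 25 × 0.920 = 23.
The 2nd smallest replicate is 5.664; the 23rd is 6.962.

(5.664, 6.962)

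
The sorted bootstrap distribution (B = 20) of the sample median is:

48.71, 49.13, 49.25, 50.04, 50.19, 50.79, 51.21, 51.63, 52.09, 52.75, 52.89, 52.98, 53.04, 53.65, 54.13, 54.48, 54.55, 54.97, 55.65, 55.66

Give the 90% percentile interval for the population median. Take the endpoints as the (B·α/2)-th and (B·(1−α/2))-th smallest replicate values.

α = 0.10; lower rank = 20 × 0.050 = 1; upper rank = 20 × 0.950 = 19.
The 1st smallest replicate is 48.71; the 19th is 55.65.

(48.71, 55.65)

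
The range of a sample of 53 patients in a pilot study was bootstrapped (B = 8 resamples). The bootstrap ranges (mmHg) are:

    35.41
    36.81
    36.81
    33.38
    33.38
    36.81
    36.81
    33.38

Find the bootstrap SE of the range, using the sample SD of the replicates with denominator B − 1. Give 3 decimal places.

Bootstrap SE is the standard deviation of the 8 replicate ranges.
Mean of replicates: (35.41 + 36.81 + 36.81 + 33.38 + 33.38 + 36.81 + 36.81 + 33.38) / 8 = 282.7900 / 8 = 35.3488
Sum of squared deviations: (+0.0612)² + (+1.4612)² + (+1.4612)² + (−1.9688)² + (−1.9688)² + (+1.4612)² + (+1.4612)² + (−1.9688)² = 20.1727
Variance = 20.1727 / 7 = 2.8818
SE* = √2.8818

SE* = 1.698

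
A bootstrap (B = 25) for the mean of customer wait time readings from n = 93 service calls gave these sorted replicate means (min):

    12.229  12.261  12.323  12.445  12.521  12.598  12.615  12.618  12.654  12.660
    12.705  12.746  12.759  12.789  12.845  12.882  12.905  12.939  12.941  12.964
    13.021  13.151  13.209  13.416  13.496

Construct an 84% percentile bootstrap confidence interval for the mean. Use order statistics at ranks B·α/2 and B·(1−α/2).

(12.261, 13.209)

α = 0.16; lower rank = 25 × 0.080 = 2; upper rank = 25 × 0.920 = 23.
The 2nd smallest replicate is 12.261; the 23rd is 13.209.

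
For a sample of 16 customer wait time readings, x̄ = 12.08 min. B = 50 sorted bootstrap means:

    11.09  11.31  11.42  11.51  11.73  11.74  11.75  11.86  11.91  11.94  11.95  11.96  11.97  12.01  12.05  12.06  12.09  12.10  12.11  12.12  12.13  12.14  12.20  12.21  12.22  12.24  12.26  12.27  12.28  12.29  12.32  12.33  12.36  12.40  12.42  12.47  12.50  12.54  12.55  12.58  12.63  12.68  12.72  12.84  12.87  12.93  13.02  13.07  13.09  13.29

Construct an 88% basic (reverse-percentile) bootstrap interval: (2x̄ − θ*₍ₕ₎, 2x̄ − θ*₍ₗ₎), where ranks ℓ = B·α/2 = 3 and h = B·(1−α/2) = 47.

(11.14, 12.74)

Percentile endpoints at ranks 3 and 47: θ*₍3₎ = 11.42, θ*₍47₎ = 13.02.
Basic interval reflects these around x̄:
  lower = 2 × 12.08 − 13.02 = 11.14
  upper = 2 × 12.08 − 11.42 = 12.74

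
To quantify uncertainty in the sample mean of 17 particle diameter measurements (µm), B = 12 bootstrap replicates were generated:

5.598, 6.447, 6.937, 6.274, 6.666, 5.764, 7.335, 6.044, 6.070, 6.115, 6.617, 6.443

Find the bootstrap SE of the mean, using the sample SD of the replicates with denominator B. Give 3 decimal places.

SE* = 0.469

Bootstrap SE is the standard deviation of the 12 replicate means.
Mean of replicates: (5.598 + 6.447 + 6.937 + 6.274 + 6.666 + 5.764 + 7.335 + 6.044 + 6.070 + 6.115 + 6.617 + 6.443) / 12 = 76.3100 / 12 = 6.3592
Sum of squared deviations: (−0.7612)² + (+0.0878)² + (+0.5778)² + (−0.0852)² + (+0.3068)² + (−0.5952)² + (+0.9758)² + (−0.3152)² + (−0.2892)² + (−0.2442)² + (+0.2578)² + (+0.0838)² = 2.6449
Variance = 2.6449 / 12 = 0.2204
SE* = √0.2204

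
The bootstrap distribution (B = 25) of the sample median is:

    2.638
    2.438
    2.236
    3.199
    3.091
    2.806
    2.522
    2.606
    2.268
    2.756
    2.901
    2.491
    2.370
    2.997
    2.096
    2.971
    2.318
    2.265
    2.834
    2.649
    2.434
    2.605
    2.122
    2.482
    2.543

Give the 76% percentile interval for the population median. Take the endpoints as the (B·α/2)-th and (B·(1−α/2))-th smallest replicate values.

Sorted replicates: 2.096, 2.122, 2.236, 2.265, 2.268, 2.318, 2.370, 2.434, 2.438, 2.482, 2.491, 2.522, 2.543, 2.605, 2.606, 2.638, 2.649, 2.756, 2.806, 2.834, 2.901, 2.971, 2.997, 3.091, 3.199
α = 0.24; lower rank = 25 × 0.120 = 3; upper rank = 25 × 0.880 = 22.
The 3rd smallest replicate is 2.236; the 22nd is 2.971.

(2.236, 2.971)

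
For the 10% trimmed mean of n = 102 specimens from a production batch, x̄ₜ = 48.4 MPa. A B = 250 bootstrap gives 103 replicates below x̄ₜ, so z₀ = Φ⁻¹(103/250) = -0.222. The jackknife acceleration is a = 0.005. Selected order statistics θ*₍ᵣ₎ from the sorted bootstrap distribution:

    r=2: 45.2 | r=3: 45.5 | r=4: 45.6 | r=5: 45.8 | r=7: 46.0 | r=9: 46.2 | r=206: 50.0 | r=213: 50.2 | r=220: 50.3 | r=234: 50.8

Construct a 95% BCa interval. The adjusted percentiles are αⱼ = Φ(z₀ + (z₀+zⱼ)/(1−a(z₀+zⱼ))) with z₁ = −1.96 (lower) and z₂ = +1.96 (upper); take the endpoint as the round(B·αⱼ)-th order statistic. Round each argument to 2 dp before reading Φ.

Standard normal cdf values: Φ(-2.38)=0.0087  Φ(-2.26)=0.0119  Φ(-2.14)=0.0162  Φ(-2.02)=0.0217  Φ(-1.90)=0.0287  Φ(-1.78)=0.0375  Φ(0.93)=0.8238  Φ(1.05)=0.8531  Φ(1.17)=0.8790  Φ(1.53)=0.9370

Lower: z₀ + z₁ = -0.222 + (-1.960) = -2.182; 1 − a(z₀+z₁) = 1 − (0.005)(-2.182) = 1.0109; argument = -0.222 + (-2.182)/1.0109 = -2.3805 → -2.38.
α₁ = Φ(-2.38) = 0.0087; rank = round(250 × 0.0087) = 2; θ*₍2₎ = 45.2.
Upper: z₀ + z₂ = 1.738; 1 − a(z₀+z₂) = 0.9913; argument = 1.5312 → 1.53; α₂ = 0.9370; rank = 234; θ*₍234₎ = 50.8.

(45.2, 50.8)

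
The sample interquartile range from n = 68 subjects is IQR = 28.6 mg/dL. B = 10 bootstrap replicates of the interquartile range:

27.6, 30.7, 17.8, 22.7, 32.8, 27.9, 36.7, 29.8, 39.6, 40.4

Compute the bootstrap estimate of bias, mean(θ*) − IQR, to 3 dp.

mean(θ*) = (27.6 + 30.7 + 17.8 + 22.7 + 32.8 + 27.9 + 36.7 + 29.8 + 39.6 + 40.4) / 10 = 30.6000
bias = 30.6000 − 28.6

bias = +2.000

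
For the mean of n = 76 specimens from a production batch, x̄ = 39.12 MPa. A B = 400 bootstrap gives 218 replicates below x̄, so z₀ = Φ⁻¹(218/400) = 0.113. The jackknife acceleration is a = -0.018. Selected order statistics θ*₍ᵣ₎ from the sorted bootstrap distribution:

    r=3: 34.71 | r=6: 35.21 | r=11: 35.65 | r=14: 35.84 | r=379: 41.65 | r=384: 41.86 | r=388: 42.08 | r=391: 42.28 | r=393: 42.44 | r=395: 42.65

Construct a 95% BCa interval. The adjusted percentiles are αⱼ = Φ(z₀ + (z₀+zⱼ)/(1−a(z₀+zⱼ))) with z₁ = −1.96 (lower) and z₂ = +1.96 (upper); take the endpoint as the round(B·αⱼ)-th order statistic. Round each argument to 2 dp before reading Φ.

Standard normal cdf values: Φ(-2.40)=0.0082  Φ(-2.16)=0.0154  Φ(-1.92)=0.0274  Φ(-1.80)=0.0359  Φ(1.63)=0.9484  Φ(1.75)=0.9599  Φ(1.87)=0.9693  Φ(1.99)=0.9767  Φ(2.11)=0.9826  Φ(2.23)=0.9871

(35.84, 42.44)

Lower: z₀ + z₁ = 0.113 + (-1.960) = -1.847; 1 − a(z₀+z₁) = 1 − (-0.018)(-1.847) = 0.9668; argument = 0.113 + (-1.847)/0.9668 = -1.7975 → -1.80.
α₁ = Φ(-1.80) = 0.0359; rank = round(400 × 0.0359) = 14; θ*₍14₎ = 35.84.
Upper: z₀ + z₂ = 2.073; 1 − a(z₀+z₂) = 1.0373; argument = 2.1114 → 2.11; α₂ = 0.9826; rank = 393; θ*₍393₎ = 42.44.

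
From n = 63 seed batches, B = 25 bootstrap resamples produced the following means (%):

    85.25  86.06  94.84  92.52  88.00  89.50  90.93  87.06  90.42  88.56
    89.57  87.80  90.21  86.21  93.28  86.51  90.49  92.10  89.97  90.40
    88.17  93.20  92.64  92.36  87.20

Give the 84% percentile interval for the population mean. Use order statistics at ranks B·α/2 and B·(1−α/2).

(86.06, 93.20)

Sorted replicates: 85.25, 86.06, 86.21, 86.51, 87.06, 87.20, 87.80, 88.00, 88.17, 88.56, 89.50, 89.57, 89.97, 90.21, 90.40, 90.42, 90.49, 90.93, 92.10, 92.36, 92.52, 92.64, 93.20, 93.28, 94.84
α = 0.16; lower rank = 25 × 0.080 = 2; upper rank = 25 × 0.920 = 23.
The 2nd smallest replicate is 86.06; the 23rd is 93.20.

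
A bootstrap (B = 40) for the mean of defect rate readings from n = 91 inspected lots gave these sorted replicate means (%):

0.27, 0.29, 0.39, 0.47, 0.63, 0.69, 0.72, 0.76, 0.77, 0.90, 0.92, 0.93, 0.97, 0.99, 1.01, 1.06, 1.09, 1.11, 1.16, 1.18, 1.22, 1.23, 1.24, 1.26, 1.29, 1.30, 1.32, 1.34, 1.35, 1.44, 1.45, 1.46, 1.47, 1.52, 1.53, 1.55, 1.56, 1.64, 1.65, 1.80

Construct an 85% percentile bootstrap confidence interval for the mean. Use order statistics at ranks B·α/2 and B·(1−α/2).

(0.39, 1.56)

α = 0.15; lower rank = 40 × 0.075 = 3; upper rank = 40 × 0.925 = 37.
The 3rd smallest replicate is 0.39; the 37th is 1.56.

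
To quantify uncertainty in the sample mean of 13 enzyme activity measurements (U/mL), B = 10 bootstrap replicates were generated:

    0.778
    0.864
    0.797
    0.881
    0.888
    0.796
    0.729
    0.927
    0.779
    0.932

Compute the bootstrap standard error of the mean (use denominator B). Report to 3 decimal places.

Bootstrap SE is the standard deviation of the 10 replicate means.
Mean of replicates: (0.778 + 0.864 + 0.797 + 0.881 + 0.888 + 0.796 + 0.729 + 0.927 + 0.779 + 0.932) / 10 = 8.3710 / 10 = 0.8371
Sum of squared deviations: (−0.0591)² + (+0.0269)² + (−0.0401)² + (+0.0439)² + (+0.0509)² + (−0.0411)² + (−0.1081)² + (+0.0899)² + (−0.0581)² + (+0.0949)² = 0.0442
Variance = 0.0442 / 10 = 0.0044
SE* = √0.0044

SE* = 0.066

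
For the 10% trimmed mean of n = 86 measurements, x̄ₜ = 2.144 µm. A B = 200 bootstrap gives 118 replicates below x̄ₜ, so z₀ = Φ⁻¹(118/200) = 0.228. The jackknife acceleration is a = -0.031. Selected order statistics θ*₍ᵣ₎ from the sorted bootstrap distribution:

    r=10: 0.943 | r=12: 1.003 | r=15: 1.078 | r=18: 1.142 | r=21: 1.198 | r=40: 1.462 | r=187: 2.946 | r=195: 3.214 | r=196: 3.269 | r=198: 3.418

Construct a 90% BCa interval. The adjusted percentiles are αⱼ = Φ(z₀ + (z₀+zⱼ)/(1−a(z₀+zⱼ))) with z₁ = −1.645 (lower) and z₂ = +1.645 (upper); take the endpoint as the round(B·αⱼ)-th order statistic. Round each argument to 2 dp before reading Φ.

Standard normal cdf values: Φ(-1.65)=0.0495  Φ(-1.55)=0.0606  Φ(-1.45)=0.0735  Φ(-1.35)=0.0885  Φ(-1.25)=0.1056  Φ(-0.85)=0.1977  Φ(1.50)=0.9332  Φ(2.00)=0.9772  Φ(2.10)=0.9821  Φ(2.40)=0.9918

(1.198, 3.214)

Lower: z₀ + z₁ = 0.228 + (-1.645) = -1.417; 1 − a(z₀+z₁) = 1 − (-0.031)(-1.417) = 0.9561; argument = 0.228 + (-1.417)/0.9561 = -1.2541 → -1.25.
α₁ = Φ(-1.25) = 0.1056; rank = round(200 × 0.1056) = 21; θ*₍21₎ = 1.198.
Upper: z₀ + z₂ = 1.873; 1 − a(z₀+z₂) = 1.0581; argument = 1.9982 → 2.00; α₂ = 0.9772; rank = 195; θ*₍195₎ = 3.214.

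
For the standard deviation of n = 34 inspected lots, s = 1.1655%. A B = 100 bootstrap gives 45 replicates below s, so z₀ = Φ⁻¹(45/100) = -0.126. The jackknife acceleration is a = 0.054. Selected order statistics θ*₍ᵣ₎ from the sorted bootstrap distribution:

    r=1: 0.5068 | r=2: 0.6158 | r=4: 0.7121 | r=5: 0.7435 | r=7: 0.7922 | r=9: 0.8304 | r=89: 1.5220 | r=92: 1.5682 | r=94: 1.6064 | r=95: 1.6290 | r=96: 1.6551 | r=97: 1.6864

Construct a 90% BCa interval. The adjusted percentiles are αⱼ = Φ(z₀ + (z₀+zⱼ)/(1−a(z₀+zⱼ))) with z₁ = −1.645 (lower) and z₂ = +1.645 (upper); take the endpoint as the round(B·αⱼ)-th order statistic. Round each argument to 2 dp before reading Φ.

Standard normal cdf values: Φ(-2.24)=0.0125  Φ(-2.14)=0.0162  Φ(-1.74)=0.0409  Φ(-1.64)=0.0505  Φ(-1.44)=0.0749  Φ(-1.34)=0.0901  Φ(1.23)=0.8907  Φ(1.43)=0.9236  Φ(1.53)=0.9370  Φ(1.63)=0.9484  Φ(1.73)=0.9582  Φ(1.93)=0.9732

(0.7121, 1.6064)

Lower: z₀ + z₁ = -0.126 + (-1.645) = -1.771; 1 − a(z₀+z₁) = 1 − (0.054)(-1.771) = 1.0956; argument = -0.126 + (-1.771)/1.0956 = -1.7424 → -1.74.
α₁ = Φ(-1.74) = 0.0409; rank = round(100 × 0.0409) = 4; θ*₍4₎ = 0.7121.
Upper: z₀ + z₂ = 1.519; 1 − a(z₀+z₂) = 0.9180; argument = 1.5287 → 1.53; α₂ = 0.9370; rank = 94; θ*₍94₎ = 1.6064.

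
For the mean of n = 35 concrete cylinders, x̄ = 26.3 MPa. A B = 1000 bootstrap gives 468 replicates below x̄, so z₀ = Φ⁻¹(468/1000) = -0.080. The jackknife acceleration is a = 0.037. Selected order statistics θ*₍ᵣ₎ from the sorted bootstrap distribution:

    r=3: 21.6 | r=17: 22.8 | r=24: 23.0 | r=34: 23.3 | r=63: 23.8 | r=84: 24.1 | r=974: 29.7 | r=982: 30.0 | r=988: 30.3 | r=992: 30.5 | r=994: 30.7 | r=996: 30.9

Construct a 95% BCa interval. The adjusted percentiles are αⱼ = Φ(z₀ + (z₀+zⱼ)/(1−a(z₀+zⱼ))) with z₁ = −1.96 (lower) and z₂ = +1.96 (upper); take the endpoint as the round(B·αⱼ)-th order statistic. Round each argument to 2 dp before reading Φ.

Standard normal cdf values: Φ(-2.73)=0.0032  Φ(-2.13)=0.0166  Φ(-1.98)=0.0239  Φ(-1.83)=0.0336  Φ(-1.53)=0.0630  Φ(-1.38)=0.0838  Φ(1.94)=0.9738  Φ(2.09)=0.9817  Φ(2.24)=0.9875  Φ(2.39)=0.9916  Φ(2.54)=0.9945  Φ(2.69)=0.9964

(23.0, 29.7)

Lower: z₀ + z₁ = -0.080 + (-1.960) = -2.040; 1 − a(z₀+z₁) = 1 − (0.037)(-2.040) = 1.0755; argument = -0.080 + (-2.040)/1.0755 = -1.9768 → -1.98.
α₁ = Φ(-1.98) = 0.0239; rank = round(1000 × 0.0239) = 24; θ*₍24₎ = 23.0.
Upper: z₀ + z₂ = 1.880; 1 − a(z₀+z₂) = 0.9304; argument = 1.9405 → 1.94; α₂ = 0.9738; rank = 974; θ*₍974₎ = 29.7.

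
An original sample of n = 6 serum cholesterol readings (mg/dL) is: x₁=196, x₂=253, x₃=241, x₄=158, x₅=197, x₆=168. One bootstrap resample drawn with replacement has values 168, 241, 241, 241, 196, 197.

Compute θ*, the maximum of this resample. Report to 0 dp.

θ* = 241

Maximum = 241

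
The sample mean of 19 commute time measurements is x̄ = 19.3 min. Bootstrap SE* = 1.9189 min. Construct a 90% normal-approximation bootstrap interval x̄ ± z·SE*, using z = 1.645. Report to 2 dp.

Margin = 1.645 × 1.9189 = 3.157
Interval: 19.3 ± 3.157

(16.14, 22.46)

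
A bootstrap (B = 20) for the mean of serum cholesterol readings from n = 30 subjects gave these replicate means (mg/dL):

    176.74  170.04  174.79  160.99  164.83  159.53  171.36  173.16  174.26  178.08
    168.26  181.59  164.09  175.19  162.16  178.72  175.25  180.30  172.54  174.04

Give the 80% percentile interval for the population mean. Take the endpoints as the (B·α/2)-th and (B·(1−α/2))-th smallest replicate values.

Sorted replicates: 159.53, 160.99, 162.16, 164.09, 164.83, 168.26, 170.04, 171.36, 172.54, 173.16, 174.04, 174.26, 174.79, 175.19, 175.25, 176.74, 178.08, 178.72, 180.30, 181.59
α = 0.20; lower rank = 20 × 0.100 = 2; upper rank = 20 × 0.900 = 18.
The 2nd smallest replicate is 160.99; the 18th is 178.72.

(160.99, 178.72)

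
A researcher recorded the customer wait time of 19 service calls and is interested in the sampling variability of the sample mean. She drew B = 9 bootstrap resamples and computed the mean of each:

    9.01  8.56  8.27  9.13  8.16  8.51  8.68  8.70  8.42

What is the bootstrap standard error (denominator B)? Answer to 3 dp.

Bootstrap SE is the standard deviation of the 9 replicate means.
Mean of replicates: (9.01 + 8.56 + 8.27 + 9.13 + 8.16 + 8.51 + 8.68 + 8.70 + 8.42) / 9 = 77.4400 / 9 = 8.6044
Sum of squared deviations: (+0.4056)² + (−0.0444)² + (−0.3344)² + (+0.5256)² + (−0.4444)² + (−0.0944)² + (+0.0756)² + (+0.0956)² + (−0.1844)² = 0.8098
Variance = 0.8098 / 9 = 0.0900
SE* = √0.0900

SE* = 0.300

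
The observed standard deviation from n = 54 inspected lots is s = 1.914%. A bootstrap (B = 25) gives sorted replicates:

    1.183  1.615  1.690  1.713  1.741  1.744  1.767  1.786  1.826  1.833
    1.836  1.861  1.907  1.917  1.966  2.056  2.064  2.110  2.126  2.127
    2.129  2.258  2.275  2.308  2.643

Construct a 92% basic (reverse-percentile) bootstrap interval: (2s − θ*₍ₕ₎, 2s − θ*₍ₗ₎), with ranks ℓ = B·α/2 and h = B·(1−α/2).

(1.520, 2.645)

Percentile endpoints at ranks 1 and 24: θ*₍1₎ = 1.183, θ*₍24₎ = 2.308.
Basic interval reflects these around s:
  lower = 2 × 1.914 − 2.308 = 1.520
  upper = 2 × 1.914 − 1.183 = 2.645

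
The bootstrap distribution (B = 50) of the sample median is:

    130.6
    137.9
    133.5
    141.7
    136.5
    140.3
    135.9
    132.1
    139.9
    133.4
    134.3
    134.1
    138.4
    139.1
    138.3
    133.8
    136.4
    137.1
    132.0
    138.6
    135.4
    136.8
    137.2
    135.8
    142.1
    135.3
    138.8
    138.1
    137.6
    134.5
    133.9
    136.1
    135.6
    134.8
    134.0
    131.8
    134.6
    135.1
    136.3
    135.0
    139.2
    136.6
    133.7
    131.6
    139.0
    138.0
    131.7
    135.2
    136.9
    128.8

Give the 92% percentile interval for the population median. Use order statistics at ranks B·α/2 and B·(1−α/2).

(130.6, 140.3)

Sorted replicates: 128.8, 130.6, 131.6, 131.7, 131.8, 132.0, 132.1, 133.4, 133.5, 133.7, 133.8, 133.9, 134.0, 134.1, 134.3, 134.5, 134.6, 134.8, 135.0, 135.1, 135.2, 135.3, 135.4, 135.6, 135.8, 135.9, 136.1, 136.3, 136.4, 136.5, 136.6, 136.8, 136.9, 137.1, 137.2, 137.6, 137.9, 138.0, 138.1, 138.3, 138.4, 138.6, 138.8, 139.0, 139.1, 139.2, 139.9, 140.3, 141.7, 142.1
α = 0.08; lower rank = 50 × 0.040 = 2; upper rank = 50 × 0.960 = 48.
The 2nd smallest replicate is 130.6; the 48th is 140.3.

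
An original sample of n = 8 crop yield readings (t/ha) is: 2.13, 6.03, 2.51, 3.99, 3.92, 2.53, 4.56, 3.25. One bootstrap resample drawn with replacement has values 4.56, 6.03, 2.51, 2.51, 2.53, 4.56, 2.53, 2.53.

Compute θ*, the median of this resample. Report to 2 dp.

Sorted: 2.51, 2.51, 2.53, 2.53, 2.53, 4.56, 4.56, 6.03
Median = average of the two middle values = 2.53

θ* = 2.53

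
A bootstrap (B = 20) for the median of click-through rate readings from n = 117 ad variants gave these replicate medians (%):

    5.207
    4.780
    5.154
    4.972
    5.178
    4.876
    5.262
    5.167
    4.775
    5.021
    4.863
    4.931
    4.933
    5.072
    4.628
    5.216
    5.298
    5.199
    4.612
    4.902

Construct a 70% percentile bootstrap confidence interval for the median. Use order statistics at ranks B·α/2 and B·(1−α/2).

Sorted replicates: 4.612, 4.628, 4.775, 4.780, 4.863, 4.876, 4.902, 4.931, 4.933, 4.972, 5.021, 5.072, 5.154, 5.167, 5.178, 5.199, 5.207, 5.216, 5.262, 5.298
α = 0.30; lower rank = 20 × 0.150 = 3; upper rank = 20 × 0.850 = 17.
The 3rd smallest replicate is 4.775; the 17th is 5.207.

(4.775, 5.207)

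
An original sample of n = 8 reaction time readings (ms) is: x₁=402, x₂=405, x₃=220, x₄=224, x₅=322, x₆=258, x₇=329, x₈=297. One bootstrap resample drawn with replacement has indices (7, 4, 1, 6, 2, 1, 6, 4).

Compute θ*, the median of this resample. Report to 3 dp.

θ* = 293.500

Resample values: 329, 224, 402, 258, 405, 402, 258, 224.
Sorted: 224, 224, 258, 258, 329, 402, 402, 405
Median = average of the two middle values = 293.500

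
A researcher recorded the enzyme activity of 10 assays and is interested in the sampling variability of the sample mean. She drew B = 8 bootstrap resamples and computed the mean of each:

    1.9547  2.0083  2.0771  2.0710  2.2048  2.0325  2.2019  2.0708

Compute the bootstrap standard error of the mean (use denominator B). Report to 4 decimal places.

Bootstrap SE is the standard deviation of the 8 replicate means.
Mean of replicates: (1.9547 + 2.0083 + 2.0771 + 2.0710 + 2.2048 + 2.0325 + 2.2019 + 2.0708) / 8 = 16.62110 / 8 = 2.07764
Sum of squared deviations: (−0.12294)² + (−0.06934)² + (−0.00054)² + (−0.00664)² + (+0.12716)² + (−0.04514)² + (+0.12426)² + (−0.00684)² = 0.05366
Variance = 0.05366 / 8 = 0.00671
SE* = √0.00671

SE* = 0.0819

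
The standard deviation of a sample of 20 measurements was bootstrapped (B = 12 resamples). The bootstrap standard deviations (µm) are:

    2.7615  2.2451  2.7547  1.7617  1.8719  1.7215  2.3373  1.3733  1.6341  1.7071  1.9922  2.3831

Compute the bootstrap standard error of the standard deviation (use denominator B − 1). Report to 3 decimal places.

Bootstrap SE is the standard deviation of the 12 replicate standard deviations.
Mean of replicates: (2.7615 + 2.2451 + 2.7547 + 1.7617 + 1.8719 + 1.7215 + 2.3373 + 1.3733 + 1.6341 + 1.7071 + 1.9922 + 2.3831) / 12 = 24.54350 / 12 = 2.04529
Sum of squared deviations: (+0.71621)² + (+0.19981)² + (+0.70941)² + (−0.28359)² + (−0.17339)² + (−0.32379)² + (+0.29201)² + (−0.67199)² + (−0.41119)² + (−0.33819)² + (−0.05309)² + (+0.33781)² = 2.20869
Variance = 2.20869 / 11 = 0.20079
SE* = √0.20079

SE* = 0.448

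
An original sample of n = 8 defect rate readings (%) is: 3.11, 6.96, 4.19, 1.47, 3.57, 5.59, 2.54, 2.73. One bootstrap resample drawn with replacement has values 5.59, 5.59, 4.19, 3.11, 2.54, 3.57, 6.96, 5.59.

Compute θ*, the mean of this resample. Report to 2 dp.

θ* = 4.64

Mean = (5.59 + 5.59 + 4.19 + 3.11 + 2.54 + 3.57 + 6.96 + 5.59) / 8 = 37.140 / 8 = 4.64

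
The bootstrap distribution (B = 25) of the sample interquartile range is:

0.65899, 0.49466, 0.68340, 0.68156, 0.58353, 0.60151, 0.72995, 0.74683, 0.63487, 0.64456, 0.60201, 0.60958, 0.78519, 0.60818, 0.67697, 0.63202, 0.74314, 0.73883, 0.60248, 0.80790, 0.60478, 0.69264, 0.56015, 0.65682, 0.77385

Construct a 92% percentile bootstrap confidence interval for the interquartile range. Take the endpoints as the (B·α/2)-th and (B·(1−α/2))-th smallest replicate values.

(0.49466, 0.78519)

Sorted replicates: 0.49466, 0.56015, 0.58353, 0.60151, 0.60201, 0.60248, 0.60478, 0.60818, 0.60958, 0.63202, 0.63487, 0.64456, 0.65682, 0.65899, 0.67697, 0.68156, 0.68340, 0.69264, 0.72995, 0.73883, 0.74314, 0.74683, 0.77385, 0.78519, 0.80790
α = 0.08; lower rank = 25 × 0.040 = 1; upper rank = 25 × 0.960 = 24.
The 1st smallest replicate is 0.49466; the 24th is 0.78519.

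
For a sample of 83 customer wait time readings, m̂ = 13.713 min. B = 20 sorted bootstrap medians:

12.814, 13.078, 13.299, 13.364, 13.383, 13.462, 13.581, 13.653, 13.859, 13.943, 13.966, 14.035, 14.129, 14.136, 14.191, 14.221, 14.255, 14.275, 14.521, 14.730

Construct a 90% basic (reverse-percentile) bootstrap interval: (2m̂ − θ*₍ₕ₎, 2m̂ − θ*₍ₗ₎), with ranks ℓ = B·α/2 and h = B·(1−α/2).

Percentile endpoints at ranks 1 and 19: θ*₍1₎ = 12.814, θ*₍19₎ = 14.521.
Basic interval reflects these around m̂:
  lower = 2 × 13.713 − 14.521 = 12.905
  upper = 2 × 13.713 − 12.814 = 14.612

(12.905, 14.612)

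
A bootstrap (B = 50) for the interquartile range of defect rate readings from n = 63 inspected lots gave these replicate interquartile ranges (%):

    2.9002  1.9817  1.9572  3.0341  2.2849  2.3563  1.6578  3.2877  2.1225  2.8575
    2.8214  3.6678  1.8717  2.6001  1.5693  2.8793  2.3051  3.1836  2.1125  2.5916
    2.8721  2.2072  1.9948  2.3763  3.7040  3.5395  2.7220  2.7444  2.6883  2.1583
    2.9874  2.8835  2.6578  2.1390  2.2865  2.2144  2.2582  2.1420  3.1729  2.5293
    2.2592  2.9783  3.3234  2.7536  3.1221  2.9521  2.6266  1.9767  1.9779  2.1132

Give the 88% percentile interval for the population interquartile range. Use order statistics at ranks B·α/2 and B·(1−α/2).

Sorted replicates: 1.5693, 1.6578, 1.8717, 1.9572, 1.9767, 1.9779, 1.9817, 1.9948, 2.1125, 2.1132, 2.1225, 2.1390, 2.1420, 2.1583, 2.2072, 2.2144, 2.2582, 2.2592, 2.2849, 2.2865, 2.3051, 2.3563, 2.3763, 2.5293, 2.5916, 2.6001, 2.6266, 2.6578, 2.6883, 2.7220, 2.7444, 2.7536, 2.8214, 2.8575, 2.8721, 2.8793, 2.8835, 2.9002, 2.9521, 2.9783, 2.9874, 3.0341, 3.1221, 3.1729, 3.1836, 3.2877, 3.3234, 3.5395, 3.6678, 3.7040
α = 0.12; lower rank = 50 × 0.060 = 3; upper rank = 50 × 0.940 = 47.
The 3rd smallest replicate is 1.8717; the 47th is 3.3234.

(1.8717, 3.3234)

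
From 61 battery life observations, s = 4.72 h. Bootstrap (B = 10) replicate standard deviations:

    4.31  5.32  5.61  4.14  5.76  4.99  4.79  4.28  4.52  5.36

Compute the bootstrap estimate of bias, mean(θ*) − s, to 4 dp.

mean(θ*) = (4.31 + 5.32 + 5.61 + 4.14 + 5.76 + 4.99 + 4.79 + 4.28 + 4.52 + 5.36) / 10 = 4.90800
bias = 4.90800 − 4.72

bias = +0.1880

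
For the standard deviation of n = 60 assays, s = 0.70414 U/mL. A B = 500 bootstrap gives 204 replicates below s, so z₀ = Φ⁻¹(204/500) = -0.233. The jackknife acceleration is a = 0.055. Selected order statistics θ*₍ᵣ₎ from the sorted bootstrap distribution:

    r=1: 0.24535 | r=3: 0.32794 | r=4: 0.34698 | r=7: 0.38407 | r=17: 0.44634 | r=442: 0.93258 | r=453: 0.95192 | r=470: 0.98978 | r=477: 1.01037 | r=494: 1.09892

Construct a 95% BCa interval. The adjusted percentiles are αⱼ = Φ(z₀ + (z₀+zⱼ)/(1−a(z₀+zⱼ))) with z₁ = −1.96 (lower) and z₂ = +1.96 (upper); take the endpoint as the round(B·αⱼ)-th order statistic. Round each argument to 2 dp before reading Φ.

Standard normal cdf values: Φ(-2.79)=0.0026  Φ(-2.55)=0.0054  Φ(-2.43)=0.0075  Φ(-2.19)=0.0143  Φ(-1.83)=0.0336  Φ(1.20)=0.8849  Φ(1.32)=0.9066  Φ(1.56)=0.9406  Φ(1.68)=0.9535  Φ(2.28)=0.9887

Lower: z₀ + z₁ = -0.233 + (-1.960) = -2.193; 1 − a(z₀+z₁) = 1 − (0.055)(-2.193) = 1.1206; argument = -0.233 + (-2.193)/1.1206 = -2.1900 → -2.19.
α₁ = Φ(-2.19) = 0.0143; rank = round(500 × 0.0143) = 7; θ*₍7₎ = 0.38407.
Upper: z₀ + z₂ = 1.727; 1 − a(z₀+z₂) = 0.9050; argument = 1.6753 → 1.68; α₂ = 0.9535; rank = 477; θ*₍477₎ = 1.01037.

(0.38407, 1.01037)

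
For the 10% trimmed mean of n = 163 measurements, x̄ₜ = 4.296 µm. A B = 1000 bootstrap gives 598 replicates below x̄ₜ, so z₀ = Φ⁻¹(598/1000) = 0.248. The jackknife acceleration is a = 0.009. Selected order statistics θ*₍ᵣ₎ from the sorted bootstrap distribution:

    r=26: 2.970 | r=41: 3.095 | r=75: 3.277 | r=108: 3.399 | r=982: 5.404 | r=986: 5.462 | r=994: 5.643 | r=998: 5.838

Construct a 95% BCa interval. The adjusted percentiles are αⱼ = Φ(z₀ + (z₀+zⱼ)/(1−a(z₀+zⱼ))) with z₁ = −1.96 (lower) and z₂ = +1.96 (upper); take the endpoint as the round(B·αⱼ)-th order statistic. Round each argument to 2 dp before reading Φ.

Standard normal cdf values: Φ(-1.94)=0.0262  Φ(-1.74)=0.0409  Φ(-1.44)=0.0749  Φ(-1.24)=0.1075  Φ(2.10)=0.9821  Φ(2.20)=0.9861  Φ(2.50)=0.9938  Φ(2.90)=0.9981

Lower: z₀ + z₁ = 0.248 + (-1.960) = -1.712; 1 − a(z₀+z₁) = 1 − (0.009)(-1.712) = 1.0154; argument = 0.248 + (-1.712)/1.0154 = -1.4380 → -1.44.
α₁ = Φ(-1.44) = 0.0749; rank = round(1000 × 0.0749) = 75; θ*₍75₎ = 3.277.
Upper: z₀ + z₂ = 2.208; 1 − a(z₀+z₂) = 0.9801; argument = 2.5008 → 2.50; α₂ = 0.9938; rank = 994; θ*₍994₎ = 5.643.

(3.277, 5.643)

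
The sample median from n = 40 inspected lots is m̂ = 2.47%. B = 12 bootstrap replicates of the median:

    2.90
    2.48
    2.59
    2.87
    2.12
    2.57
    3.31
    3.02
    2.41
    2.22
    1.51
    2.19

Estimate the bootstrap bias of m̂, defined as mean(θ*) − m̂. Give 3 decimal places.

bias = +0.046

mean(θ*) = (2.90 + 2.48 + 2.59 + 2.87 + 2.12 + 2.57 + 3.31 + 3.02 + 2.41 + 2.22 + 1.51 + 2.19) / 12 = 2.5158
bias = 2.5158 − 2.47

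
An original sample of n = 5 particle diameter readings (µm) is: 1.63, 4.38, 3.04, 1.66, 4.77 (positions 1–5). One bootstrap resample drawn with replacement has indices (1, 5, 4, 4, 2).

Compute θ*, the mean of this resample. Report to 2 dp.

θ* = 2.82

Resample values: 1.63, 4.77, 1.66, 1.66, 4.38.
Mean = (1.63 + 4.77 + 1.66 + 1.66 + 4.38) / 5 = 14.100 / 5 = 2.82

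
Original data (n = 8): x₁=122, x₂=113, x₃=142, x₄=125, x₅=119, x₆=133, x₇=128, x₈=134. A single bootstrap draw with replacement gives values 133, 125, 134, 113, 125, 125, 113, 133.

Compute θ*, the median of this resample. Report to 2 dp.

θ* = 125.00

Sorted: 113, 113, 125, 125, 125, 133, 133, 134
Median = average of the two middle values = 125.00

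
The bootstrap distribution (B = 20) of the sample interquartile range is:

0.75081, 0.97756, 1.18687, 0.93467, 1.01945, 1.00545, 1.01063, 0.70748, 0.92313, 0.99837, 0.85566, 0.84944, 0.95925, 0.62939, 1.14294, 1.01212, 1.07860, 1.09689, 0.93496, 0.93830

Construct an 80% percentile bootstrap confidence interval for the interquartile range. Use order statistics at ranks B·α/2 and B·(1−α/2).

Sorted replicates: 0.62939, 0.70748, 0.75081, 0.84944, 0.85566, 0.92313, 0.93467, 0.93496, 0.93830, 0.95925, 0.97756, 0.99837, 1.00545, 1.01063, 1.01212, 1.01945, 1.07860, 1.09689, 1.14294, 1.18687
α = 0.20; lower rank = 20 × 0.100 = 2; upper rank = 20 × 0.900 = 18.
The 2nd smallest replicate is 0.70748; the 18th is 1.09689.

(0.70748, 1.09689)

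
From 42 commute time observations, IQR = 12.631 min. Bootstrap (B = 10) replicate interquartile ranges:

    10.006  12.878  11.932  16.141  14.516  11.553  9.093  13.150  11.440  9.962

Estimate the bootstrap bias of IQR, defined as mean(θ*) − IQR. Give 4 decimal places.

bias = −0.5639

mean(θ*) = (10.006 + 12.878 + 11.932 + 16.141 + 14.516 + 11.553 + 9.093 + 13.150 + 11.440 + 9.962) / 10 = 12.06710
bias = 12.06710 − 12.631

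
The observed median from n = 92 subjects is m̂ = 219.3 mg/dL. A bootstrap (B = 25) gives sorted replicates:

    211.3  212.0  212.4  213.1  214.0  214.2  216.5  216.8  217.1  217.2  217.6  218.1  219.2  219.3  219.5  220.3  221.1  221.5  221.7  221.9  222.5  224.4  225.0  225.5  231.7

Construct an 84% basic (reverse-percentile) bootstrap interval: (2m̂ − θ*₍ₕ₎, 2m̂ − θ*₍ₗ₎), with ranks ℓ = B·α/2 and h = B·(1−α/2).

(213.6, 226.6)

Percentile endpoints at ranks 2 and 23: θ*₍2₎ = 212.0, θ*₍23₎ = 225.0.
Basic interval reflects these around m̂:
  lower = 2 × 219.3 − 225.0 = 213.6
  upper = 2 × 219.3 − 212.0 = 226.6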